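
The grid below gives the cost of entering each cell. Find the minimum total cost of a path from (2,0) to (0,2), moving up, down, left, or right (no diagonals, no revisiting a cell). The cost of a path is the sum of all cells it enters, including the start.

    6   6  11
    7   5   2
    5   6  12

29

One optimal route is [2,0] [2,1] [1,1] [1,2] [0,2].
Its cost is 5 + 6 + 5 + 2 + 11 = 29.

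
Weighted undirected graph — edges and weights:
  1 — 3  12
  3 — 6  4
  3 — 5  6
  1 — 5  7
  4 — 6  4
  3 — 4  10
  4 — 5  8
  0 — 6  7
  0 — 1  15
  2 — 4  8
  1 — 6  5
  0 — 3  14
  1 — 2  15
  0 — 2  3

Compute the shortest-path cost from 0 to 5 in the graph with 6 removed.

Comparing a few candidate routes:
0-1-5: 15 + 7 = 22
0-3-5: 14 + 6 = 20
0-2-4-5: 3 + 8 + 8 = 19
0-2-1-5: 3 + 15 + 7 = 25
Shortest: 19.

19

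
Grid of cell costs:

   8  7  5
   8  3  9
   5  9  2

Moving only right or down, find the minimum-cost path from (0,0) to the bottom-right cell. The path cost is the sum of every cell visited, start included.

29

Best path: [0,0] -> [0,1] -> [1,1] -> [1,2] -> [2,2]
Cost: 8 + 7 + 3 + 9 + 2 = 29
(Top row then right column would cost 31.)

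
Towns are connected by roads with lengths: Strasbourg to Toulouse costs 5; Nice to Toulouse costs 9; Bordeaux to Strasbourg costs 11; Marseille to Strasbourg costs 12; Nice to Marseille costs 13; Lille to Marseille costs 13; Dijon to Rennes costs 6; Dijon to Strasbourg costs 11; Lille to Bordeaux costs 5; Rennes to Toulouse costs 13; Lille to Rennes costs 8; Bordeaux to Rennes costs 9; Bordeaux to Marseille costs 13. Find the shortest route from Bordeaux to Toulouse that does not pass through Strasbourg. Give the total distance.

Some routes from Bordeaux to Toulouse avoiding Strasbourg:
Bordeaux -> Lille -> Marseille -> Nice -> Toulouse: 5 + 13 + 13 + 9 = 40
Bordeaux -> Marseille -> Nice -> Toulouse: 13 + 13 + 9 = 35
Bordeaux -> Lille -> Rennes -> Toulouse: 5 + 8 + 13 = 26
Bordeaux -> Rennes -> Toulouse: 9 + 13 = 22
Shortest: 22.

22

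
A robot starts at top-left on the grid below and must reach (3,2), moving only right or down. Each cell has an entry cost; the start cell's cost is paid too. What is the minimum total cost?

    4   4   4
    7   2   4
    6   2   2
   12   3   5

19

Take [0,0]→[0,1]→[1,1]→[2,1]→[2,2]→[3,2] for a total of 4 + 4 + 2 + 2 + 2 + 5 = 19.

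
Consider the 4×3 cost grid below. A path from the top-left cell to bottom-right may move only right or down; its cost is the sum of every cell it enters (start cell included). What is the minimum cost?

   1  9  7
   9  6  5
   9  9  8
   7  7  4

Cheapest: [0,0] -> [0,1] -> [1,1] -> [1,2] -> [2,2] -> [3,2]
  1 + 9 + 6 + 5 + 8 + 4 = 33
For comparison, the top-then-right route costs 34.

33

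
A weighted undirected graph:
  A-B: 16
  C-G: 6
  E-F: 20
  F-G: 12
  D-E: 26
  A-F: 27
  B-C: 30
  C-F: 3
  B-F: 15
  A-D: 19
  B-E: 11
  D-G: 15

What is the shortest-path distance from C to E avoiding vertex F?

Paths from C to E avoiding F:
C → G → D → A → B → E: 6 + 15 + 19 + 16 + 11 = 67
C → B → E: 30 + 11 = 41
C → B → A → D → E: 30 + 16 + 19 + 26 = 91
C → G → D → E: 6 + 15 + 26 = 47
Best route has total 41.

41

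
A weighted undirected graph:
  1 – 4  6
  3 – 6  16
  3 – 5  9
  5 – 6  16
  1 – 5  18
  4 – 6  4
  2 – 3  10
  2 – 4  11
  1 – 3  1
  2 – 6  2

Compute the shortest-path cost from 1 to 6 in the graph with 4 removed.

13

A few of the 1→6 routes:
1→3→6: 1 + 16 = 17
1→3→5→6: 1 + 9 + 16 = 26
1→3→2→6: 1 + 10 + 2 = 13
Best route has total 13.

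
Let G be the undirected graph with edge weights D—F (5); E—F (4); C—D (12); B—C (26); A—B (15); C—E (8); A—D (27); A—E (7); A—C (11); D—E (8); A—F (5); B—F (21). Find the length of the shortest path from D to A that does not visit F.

15

Comparing a few candidate routes:
D-E-C-A: 8 + 8 + 11 = 27
D-C-A: 12 + 11 = 23
D-E-A: 8 + 7 = 15
Shortest: 15.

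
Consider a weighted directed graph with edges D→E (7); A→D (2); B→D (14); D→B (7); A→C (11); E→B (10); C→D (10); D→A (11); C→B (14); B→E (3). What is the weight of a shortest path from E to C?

Routes from E to C:
E → B → D → A → C: 10 + 14 + 11 + 11 = 46
The minimum is 46.

46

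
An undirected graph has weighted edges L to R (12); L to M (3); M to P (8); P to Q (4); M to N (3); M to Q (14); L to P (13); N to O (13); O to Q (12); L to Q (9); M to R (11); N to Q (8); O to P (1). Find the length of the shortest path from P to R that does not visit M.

25

Paths from P to R avoiding M:
P - O - N - Q - L - R: 1 + 13 + 8 + 9 + 12 = 43
P - Q - L - R: 4 + 9 + 12 = 25
P - L - R: 13 + 12 = 25
P - O - Q - L - R: 1 + 12 + 9 + 12 = 34
The minimum is 25.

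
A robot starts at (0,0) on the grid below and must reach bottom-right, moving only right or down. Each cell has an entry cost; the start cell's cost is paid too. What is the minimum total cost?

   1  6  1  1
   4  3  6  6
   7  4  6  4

Cheapest: [0,0] -> [0,1] -> [0,2] -> [0,3] -> [1,3] -> [2,3]
  1 + 6 + 1 + 1 + 6 + 4 = 19

19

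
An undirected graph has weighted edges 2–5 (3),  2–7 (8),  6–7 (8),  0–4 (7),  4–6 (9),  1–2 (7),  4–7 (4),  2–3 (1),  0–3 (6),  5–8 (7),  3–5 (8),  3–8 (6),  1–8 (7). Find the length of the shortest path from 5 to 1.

Some routes from 5 to 1:
5 -> 2 -> 1: 3 + 7 = 10
5 -> 3 -> 2 -> 1: 8 + 1 + 7 = 16
5 -> 2 -> 3 -> 8 -> 1: 3 + 1 + 6 + 7 = 17
5 -> 8 -> 1: 7 + 7 = 14
Best route has total 10.

10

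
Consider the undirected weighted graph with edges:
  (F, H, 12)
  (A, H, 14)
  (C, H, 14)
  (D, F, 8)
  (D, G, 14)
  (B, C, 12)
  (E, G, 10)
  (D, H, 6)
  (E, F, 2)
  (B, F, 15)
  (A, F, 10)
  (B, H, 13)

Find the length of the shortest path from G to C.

34

Some routes from G to C:
G→D→H→B→C: 14 + 6 + 13 + 12 = 45
G→E→F→B→C: 10 + 2 + 15 + 12 = 39
G→D→F→H→C: 14 + 8 + 12 + 14 = 48
G→E→F→D→H→C: 10 + 2 + 8 + 6 + 14 = 40
G→D→H→C: 14 + 6 + 14 = 34
G→E→F→H→C: 10 + 2 + 12 + 14 = 38
Best route has total 34.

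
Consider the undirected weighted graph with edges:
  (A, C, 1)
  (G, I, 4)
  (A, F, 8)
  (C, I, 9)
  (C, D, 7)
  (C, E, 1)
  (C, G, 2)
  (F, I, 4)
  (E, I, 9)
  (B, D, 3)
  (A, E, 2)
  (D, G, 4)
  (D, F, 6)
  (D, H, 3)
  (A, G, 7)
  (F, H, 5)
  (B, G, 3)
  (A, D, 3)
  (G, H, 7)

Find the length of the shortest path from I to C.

6

Checking several routes:
I→E→C: 9 + 1 = 10
I→C: 9
I→G→C: 4 + 2 = 6
Shortest: 6.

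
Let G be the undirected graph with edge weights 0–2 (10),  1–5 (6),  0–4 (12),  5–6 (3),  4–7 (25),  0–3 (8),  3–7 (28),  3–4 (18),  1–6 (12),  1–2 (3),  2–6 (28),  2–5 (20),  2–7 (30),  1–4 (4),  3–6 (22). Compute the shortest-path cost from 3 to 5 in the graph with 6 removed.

27

Comparing a few candidate routes:
3-0-2-1-5: 8 + 10 + 3 + 6 = 27
3-4-1-5: 18 + 4 + 6 = 28
3-0-4-1-5: 8 + 12 + 4 + 6 = 30
The minimum is 27.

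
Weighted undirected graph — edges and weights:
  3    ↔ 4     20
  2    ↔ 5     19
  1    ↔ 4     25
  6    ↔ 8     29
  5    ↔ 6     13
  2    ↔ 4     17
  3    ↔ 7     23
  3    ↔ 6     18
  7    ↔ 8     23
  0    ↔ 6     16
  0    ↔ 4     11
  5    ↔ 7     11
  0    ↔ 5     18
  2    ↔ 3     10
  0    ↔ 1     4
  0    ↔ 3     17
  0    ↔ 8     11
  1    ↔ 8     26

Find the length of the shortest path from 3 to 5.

29

Some routes from 3 to 5:
3→7→5: 23 + 11 = 34
3→0→5: 17 + 18 = 35
3→2→5: 10 + 19 = 29
3→6→5: 18 + 13 = 31
The minimum is 29.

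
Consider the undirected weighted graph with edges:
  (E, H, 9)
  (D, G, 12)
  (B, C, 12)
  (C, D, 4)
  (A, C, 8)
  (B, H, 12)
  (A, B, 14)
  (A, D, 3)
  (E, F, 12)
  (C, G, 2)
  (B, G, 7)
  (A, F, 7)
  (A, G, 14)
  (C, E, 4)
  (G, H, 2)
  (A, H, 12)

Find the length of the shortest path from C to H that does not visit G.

Some routes from C to H avoiding G:
C-A-H: 8 + 12 = 20
C-D-A-H: 4 + 3 + 12 = 19
C-E-H: 4 + 9 = 13
C-B-H: 12 + 12 = 24
The minimum is 13.

13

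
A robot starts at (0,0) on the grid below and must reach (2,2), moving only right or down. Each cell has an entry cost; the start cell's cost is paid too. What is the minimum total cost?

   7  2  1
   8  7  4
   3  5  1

15

Cheapest: r0c0→r0c1→r0c2→r1c2→r2c2
  7 + 2 + 1 + 4 + 1 = 15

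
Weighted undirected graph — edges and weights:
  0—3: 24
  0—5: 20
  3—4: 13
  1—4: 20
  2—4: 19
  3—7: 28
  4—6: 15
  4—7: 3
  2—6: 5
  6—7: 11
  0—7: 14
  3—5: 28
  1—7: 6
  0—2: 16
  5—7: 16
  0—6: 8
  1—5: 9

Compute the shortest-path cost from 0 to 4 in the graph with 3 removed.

17

Checking several routes:
0 -> 6 -> 4: 8 + 15 = 23
0 -> 6 -> 2 -> 4: 8 + 5 + 19 = 32
0 -> 2 -> 4: 16 + 19 = 35
0 -> 2 -> 6 -> 7 -> 4: 16 + 5 + 11 + 3 = 35
0 -> 6 -> 7 -> 4: 8 + 11 + 3 = 22
0 -> 7 -> 4: 14 + 3 = 17
The minimum is 17.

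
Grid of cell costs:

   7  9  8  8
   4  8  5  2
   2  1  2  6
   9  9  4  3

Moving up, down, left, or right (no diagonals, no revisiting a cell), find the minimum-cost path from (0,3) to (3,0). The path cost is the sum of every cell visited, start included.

29

One optimal route is [0,3] → [1,3] → [1,2] → [2,2] → [2,1] → [2,0] → [3,0].
Its cost is 8 + 2 + 5 + 2 + 1 + 2 + 9 = 29.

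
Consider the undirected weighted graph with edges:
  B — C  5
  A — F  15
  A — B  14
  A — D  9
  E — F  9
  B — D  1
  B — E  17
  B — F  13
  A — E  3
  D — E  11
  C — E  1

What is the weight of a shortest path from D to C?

6

A few of the D→C routes:
D → A → E → C: 9 + 3 + 1 = 13
D → B → E → C: 1 + 17 + 1 = 19
D → B → A → E → C: 1 + 14 + 3 + 1 = 19
D → B → C: 1 + 5 = 6
D → E → C: 11 + 1 = 12
Best route has total 6.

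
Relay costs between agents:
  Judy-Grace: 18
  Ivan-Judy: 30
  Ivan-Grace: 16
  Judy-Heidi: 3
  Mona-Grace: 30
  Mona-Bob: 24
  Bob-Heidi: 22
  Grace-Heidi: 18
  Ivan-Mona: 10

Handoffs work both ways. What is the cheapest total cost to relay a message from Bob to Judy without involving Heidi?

Candidate routes:
Bob→Mona→Ivan→Grace→Judy: 24 + 10 + 16 + 18 = 68
Bob→Mona→Grace→Ivan→Judy: 24 + 30 + 16 + 30 = 100
Bob→Mona→Ivan→Judy: 24 + 10 + 30 = 64
Bob→Mona→Grace→Judy: 24 + 30 + 18 = 72
Shortest: 64.

64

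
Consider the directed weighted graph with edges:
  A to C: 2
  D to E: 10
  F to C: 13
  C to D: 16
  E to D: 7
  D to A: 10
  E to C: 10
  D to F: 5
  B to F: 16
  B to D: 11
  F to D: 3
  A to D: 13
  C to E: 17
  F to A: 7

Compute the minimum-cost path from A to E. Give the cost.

A few of the A→E routes:
A - C - E: 2 + 17 = 19
A - D - E: 13 + 10 = 23
A - C - D - E: 2 + 16 + 10 = 28
The minimum is 19.

19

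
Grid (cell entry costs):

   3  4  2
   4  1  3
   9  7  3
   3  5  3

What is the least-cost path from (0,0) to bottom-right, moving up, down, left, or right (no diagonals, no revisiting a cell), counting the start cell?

17

Path [0,0] [0,1] [1,1] [1,2] [2,2] [3,2]: 3 + 4 + 1 + 3 + 3 + 3 = 17.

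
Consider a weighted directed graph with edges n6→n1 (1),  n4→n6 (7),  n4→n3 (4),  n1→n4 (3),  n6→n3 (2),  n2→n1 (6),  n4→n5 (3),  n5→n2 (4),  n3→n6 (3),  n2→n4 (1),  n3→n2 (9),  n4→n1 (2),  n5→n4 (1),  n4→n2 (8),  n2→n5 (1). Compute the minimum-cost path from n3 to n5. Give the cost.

10

Comparing a few candidate routes:
n3→n2→n5: 9 + 1 = 10
n3→n6→n1→n4→n5: 3 + 1 + 3 + 3 = 10
n3→n2→n4→n5: 9 + 1 + 3 = 13
Shortest: 10.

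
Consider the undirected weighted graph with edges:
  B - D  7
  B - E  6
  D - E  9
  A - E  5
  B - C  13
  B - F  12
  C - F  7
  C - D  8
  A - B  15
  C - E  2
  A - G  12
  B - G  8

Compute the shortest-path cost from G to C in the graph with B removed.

19

Routes from G to C avoiding B:
G-A-E-C: 12 + 5 + 2 = 19
G-A-E-D-C: 12 + 5 + 9 + 8 = 34
The minimum is 19.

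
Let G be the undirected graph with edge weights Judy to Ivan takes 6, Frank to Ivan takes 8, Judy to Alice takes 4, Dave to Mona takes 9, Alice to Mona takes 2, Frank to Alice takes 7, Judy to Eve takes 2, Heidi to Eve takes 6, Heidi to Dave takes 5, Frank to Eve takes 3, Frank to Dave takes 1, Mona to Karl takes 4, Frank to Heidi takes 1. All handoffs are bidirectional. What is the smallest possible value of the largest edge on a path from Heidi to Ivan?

6

Some routes from Heidi to Ivan:
Heidi - Frank - Eve - Judy - Ivan: max(1, 3, 2, 6) = 6
Heidi - Eve - Judy - Ivan: max(6, 2, 6) = 6
Heidi - Dave - Frank - Eve - Judy - Ivan: max(5, 1, 3, 2, 6) = 6
Smallest bottleneck: 6.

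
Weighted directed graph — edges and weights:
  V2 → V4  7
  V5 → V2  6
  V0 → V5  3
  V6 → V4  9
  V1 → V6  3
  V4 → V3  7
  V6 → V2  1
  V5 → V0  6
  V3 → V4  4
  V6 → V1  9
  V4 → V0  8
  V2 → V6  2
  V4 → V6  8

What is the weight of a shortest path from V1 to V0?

Paths from V1 to V0:
V1→V6→V4→V0: 3 + 9 + 8 = 20
V1→V6→V2→V4→V0: 3 + 1 + 7 + 8 = 19
Best route has total 19.

19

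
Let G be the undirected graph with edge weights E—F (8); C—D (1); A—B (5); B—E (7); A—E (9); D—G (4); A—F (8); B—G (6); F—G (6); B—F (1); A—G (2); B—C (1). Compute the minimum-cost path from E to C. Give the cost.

A few of the E→C routes:
E→B→C: 7 + 1 = 8
E→A→B→C: 9 + 5 + 1 = 15
E→F→B→C: 8 + 1 + 1 = 10
Best route has total 8.

8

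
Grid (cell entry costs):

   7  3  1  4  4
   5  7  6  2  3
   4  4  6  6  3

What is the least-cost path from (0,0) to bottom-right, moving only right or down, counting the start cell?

23

Best path: (0,0)→(0,1)→(0,2)→(0,3)→(1,3)→(1,4)→(2,4)
Cost: 7 + 3 + 1 + 4 + 2 + 3 + 3 = 23
(Top row then right column would cost 25.)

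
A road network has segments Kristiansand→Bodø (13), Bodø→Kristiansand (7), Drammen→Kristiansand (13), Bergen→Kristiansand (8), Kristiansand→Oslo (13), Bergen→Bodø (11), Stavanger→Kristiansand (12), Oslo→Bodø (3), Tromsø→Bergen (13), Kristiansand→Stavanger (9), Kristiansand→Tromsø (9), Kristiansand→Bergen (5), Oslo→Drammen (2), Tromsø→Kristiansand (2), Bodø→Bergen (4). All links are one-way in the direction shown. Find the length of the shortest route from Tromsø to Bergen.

7

Candidate routes:
Tromsø -> Kristiansand -> Oslo -> Bodø -> Bergen: 2 + 13 + 3 + 4 = 22
Tromsø -> Kristiansand -> Bodø -> Bergen: 2 + 13 + 4 = 19
Tromsø -> Kristiansand -> Bergen: 2 + 5 = 7
Tromsø -> Bergen: 13
The minimum is 7 mi.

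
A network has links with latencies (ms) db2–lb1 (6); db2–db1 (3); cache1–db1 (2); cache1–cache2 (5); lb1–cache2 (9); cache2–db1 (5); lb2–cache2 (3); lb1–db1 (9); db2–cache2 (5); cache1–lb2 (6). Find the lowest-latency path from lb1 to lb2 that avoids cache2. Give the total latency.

17

Candidate routes:
lb1 - db1 - cache1 - lb2: 9 + 2 + 6 = 17
lb1 - db2 - db1 - cache1 - lb2: 6 + 3 + 2 + 6 = 17
Shortest: 17 ms.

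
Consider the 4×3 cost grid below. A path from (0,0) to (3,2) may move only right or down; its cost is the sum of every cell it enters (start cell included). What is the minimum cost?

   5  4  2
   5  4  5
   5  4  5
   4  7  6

27

One optimal route is [0,0] → [0,1] → [0,2] → [1,2] → [2,2] → [3,2].
Its cost is 5 + 4 + 2 + 5 + 5 + 6 = 27.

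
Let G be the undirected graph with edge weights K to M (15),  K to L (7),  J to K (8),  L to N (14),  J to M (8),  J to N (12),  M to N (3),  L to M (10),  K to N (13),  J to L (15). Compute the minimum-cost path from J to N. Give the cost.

11

Checking several routes:
J - N: 12
J - K - N: 8 + 13 = 21
J - M - N: 8 + 3 = 11
Best route has total 11.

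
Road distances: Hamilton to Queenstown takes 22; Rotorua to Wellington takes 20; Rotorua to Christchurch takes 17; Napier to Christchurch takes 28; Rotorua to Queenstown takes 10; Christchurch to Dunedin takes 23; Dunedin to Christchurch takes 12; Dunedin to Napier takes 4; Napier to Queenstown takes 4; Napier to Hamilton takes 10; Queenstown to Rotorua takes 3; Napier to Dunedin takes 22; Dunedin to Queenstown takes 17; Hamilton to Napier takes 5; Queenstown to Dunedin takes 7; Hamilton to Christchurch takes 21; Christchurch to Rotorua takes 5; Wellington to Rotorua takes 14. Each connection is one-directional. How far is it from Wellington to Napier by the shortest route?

35

Paths from Wellington to Napier:
Wellington-Rotorua-Christchurch-Dunedin-Napier: 14 + 17 + 23 + 4 = 58
Wellington-Rotorua-Queenstown-Dunedin-Napier: 14 + 10 + 7 + 4 = 35
Shortest: 35.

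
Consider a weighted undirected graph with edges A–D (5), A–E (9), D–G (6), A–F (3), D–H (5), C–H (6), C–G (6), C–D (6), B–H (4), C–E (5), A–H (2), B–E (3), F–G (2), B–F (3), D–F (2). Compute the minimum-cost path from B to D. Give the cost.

A few of the B→D routes:
B-F-A-D: 3 + 3 + 5 = 11
B-F-G-D: 3 + 2 + 6 = 11
B-H-A-F-D: 4 + 2 + 3 + 2 = 11
B-H-D: 4 + 5 = 9
B-H-A-D: 4 + 2 + 5 = 11
B-F-D: 3 + 2 = 5
Best route has total 5.

5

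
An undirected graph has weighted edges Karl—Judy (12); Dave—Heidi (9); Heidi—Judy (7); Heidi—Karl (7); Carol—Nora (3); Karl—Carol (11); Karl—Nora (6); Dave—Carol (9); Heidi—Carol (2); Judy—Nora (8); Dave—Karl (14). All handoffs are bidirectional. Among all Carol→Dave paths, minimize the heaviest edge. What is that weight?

Some routes from Carol to Dave:
Carol - Nora - Karl - Heidi - Dave: max(3, 6, 7, 9) = 9
Carol - Dave: max(9) = 9
Carol - Heidi - Dave: max(2, 9) = 9
Best route has worst link 9.

9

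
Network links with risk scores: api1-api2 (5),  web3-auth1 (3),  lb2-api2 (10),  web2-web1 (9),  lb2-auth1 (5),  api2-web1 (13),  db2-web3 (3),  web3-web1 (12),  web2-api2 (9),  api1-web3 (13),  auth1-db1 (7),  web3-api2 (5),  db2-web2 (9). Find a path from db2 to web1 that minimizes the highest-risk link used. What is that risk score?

Comparing a few candidate routes:
db2 - web2 - web1: max(9, 9) = 9
db2 - web3 - auth1 - lb2 - api2 - web2 - web1: max(3, 3, 5, 10, 9, 9) = 10
db2 - web2 - api2 - web3 - web1: max(9, 9, 5, 12) = 12
db2 - web3 - api2 - web2 - web1: max(3, 5, 9, 9) = 9
db2 - web2 - api2 - lb2 - auth1 - web3 - web1: max(9, 9, 10, 5, 3, 12) = 12
db2 - web3 - web1: max(3, 12) = 12
Smallest bottleneck: 9.

9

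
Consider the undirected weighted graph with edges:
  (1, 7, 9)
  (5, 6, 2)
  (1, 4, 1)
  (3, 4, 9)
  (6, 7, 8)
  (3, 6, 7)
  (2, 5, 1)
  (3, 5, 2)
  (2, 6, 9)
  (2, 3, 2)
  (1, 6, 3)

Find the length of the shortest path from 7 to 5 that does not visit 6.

Routes from 7 to 5 avoiding 6:
7 - 1 - 4 - 3 - 5: 9 + 1 + 9 + 2 = 21
7 - 1 - 4 - 3 - 2 - 5: 9 + 1 + 9 + 2 + 1 = 22
Shortest: 21.

21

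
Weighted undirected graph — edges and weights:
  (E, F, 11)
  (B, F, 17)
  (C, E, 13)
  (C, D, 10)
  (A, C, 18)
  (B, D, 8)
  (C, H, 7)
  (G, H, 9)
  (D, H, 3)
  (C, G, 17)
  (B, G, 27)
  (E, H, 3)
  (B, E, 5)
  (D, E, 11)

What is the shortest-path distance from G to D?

12

Some routes from G to D:
G -> H -> E -> B -> D: 9 + 3 + 5 + 8 = 25
G -> H -> D: 9 + 3 = 12
G -> H -> E -> D: 9 + 3 + 11 = 23
The minimum is 12.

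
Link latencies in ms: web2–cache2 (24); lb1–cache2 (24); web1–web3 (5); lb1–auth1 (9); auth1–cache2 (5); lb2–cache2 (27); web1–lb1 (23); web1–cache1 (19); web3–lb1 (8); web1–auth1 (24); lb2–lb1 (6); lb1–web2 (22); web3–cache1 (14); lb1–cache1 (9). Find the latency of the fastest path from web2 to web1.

35

Checking several routes:
web2 -> lb1 -> cache1 -> web1: 22 + 9 + 19 = 50
web2 -> lb1 -> web1: 22 + 23 = 45
web2 -> lb1 -> cache1 -> web3 -> web1: 22 + 9 + 14 + 5 = 50
web2 -> lb1 -> web3 -> web1: 22 + 8 + 5 = 35
Best route has total 35 ms.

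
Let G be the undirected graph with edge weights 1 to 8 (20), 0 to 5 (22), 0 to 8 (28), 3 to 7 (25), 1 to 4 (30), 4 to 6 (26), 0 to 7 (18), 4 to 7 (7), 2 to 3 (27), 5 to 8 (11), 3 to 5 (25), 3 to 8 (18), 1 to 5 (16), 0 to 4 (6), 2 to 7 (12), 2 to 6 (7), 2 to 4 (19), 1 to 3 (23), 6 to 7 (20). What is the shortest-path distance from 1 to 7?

Checking several routes:
1 - 3 - 7: 23 + 25 = 48
1 - 5 - 0 - 4 - 7: 16 + 22 + 6 + 7 = 51
1 - 4 - 7: 30 + 7 = 37
Shortest: 37.

37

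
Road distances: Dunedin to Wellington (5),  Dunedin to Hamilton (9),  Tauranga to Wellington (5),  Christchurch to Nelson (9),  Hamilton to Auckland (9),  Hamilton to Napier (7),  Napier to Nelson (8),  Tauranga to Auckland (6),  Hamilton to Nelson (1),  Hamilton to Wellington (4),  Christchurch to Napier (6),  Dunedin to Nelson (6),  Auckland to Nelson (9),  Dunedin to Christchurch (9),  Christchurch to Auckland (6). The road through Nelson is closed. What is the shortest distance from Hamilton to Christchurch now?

13

Comparing a few candidate routes:
Hamilton-Wellington-Dunedin-Christchurch: 4 + 5 + 9 = 18
Hamilton-Dunedin-Christchurch: 9 + 9 = 18
Hamilton-Napier-Christchurch: 7 + 6 = 13
Hamilton-Dunedin-Wellington-Tauranga-Auckland-Christchurch: 9 + 5 + 5 + 6 + 6 = 31
Hamilton-Auckland-Christchurch: 9 + 6 = 15
Hamilton-Wellington-Tauranga-Auckland-Christchurch: 4 + 5 + 6 + 6 = 21
Best route has total 13.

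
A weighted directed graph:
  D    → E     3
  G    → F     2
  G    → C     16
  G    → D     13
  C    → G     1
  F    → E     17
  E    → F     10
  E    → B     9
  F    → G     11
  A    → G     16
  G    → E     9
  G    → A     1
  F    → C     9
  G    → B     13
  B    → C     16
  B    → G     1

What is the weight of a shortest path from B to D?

Paths from B to D:
B→G→D: 1 + 13 = 14
B→C→G→D: 16 + 1 + 13 = 30
The minimum is 14.

14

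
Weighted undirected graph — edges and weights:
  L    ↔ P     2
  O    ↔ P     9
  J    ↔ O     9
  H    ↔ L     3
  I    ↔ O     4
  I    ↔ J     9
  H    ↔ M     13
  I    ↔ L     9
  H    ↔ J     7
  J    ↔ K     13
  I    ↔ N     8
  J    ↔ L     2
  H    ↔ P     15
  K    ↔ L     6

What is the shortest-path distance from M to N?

33

A few of the M→N routes:
M → H → L → I → N: 13 + 3 + 9 + 8 = 33
M → H → L → J → I → N: 13 + 3 + 2 + 9 + 8 = 35
M → H → J → I → N: 13 + 7 + 9 + 8 = 37
M → H → L → J → O → I → N: 13 + 3 + 2 + 9 + 4 + 8 = 39
The minimum is 33.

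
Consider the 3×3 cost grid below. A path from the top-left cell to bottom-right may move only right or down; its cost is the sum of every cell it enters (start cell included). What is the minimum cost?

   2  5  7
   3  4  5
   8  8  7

21

Cheapest: [0,0]→[1,0]→[1,1]→[1,2]→[2,2]
  2 + 3 + 4 + 5 + 7 = 21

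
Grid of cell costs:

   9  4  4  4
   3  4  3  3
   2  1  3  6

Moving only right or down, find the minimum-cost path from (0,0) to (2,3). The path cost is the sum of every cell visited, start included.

Take (0,0)→(1,0)→(2,0)→(2,1)→(2,2)→(2,3) for a total of 9 + 3 + 2 + 1 + 3 + 6 = 24.
For comparison, the top-then-right route costs 30.

24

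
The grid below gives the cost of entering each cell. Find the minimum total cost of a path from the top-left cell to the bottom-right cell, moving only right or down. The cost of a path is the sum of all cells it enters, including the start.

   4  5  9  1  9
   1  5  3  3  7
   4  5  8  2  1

One optimal route is [0,0]→[1,0]→[1,1]→[1,2]→[1,3]→[2,3]→[2,4].
Its cost is 4 + 1 + 5 + 3 + 3 + 2 + 1 = 19.

19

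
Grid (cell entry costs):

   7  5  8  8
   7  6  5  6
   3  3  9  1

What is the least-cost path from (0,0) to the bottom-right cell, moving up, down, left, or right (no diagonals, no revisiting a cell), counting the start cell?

Path (0,0) -> (0,1) -> (1,1) -> (1,2) -> (1,3) -> (2,3): 7 + 5 + 6 + 5 + 6 + 1 = 30.

30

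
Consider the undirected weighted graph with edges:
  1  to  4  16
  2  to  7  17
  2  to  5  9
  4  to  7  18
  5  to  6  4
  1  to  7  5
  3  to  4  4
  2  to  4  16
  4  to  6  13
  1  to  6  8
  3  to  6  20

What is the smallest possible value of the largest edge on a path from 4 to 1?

Some routes from 4 to 1:
4 -> 1: max(16) = 16
4 -> 2 -> 5 -> 6 -> 1: max(16, 9, 4, 8) = 16
4 -> 7 -> 2 -> 5 -> 6 -> 1: max(18, 17, 9, 4, 8) = 18
4 -> 6 -> 1: max(13, 8) = 13
4 -> 2 -> 7 -> 1: max(16, 17, 5) = 17
4 -> 6 -> 5 -> 2 -> 7 -> 1: max(13, 4, 9, 17, 5) = 17
Best route has worst link 13.

13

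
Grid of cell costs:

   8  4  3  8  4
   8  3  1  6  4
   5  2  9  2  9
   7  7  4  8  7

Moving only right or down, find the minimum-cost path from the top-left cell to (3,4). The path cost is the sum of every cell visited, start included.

Best path: [0,0] -> [0,1] -> [0,2] -> [1,2] -> [1,3] -> [2,3] -> [3,3] -> [3,4]
Cost: 8 + 4 + 3 + 1 + 6 + 2 + 8 + 7 = 39

39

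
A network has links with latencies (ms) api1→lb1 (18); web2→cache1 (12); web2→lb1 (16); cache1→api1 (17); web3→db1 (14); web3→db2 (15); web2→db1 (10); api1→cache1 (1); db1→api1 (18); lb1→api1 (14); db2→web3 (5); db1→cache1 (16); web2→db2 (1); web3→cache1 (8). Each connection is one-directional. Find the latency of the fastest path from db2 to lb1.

Routes from db2 to lb1:
db2-web3-db1-api1-lb1: 5 + 14 + 18 + 18 = 55
db2-web3-db1-cache1-api1-lb1: 5 + 14 + 16 + 17 + 18 = 70
db2-web3-cache1-api1-lb1: 5 + 8 + 17 + 18 = 48
The minimum is 48 ms.

48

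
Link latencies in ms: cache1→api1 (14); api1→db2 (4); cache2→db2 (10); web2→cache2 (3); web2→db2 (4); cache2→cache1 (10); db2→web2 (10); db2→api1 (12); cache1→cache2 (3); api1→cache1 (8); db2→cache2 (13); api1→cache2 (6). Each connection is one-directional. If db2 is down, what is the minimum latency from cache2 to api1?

Candidate routes:
cache2 → cache1 → api1: 10 + 14 = 24
The minimum is 24 ms.

24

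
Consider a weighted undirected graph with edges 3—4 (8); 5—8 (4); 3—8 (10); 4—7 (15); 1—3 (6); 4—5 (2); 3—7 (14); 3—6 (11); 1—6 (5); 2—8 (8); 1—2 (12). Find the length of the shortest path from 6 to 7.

A few of the 6→7 routes:
6 - 3 - 7: 11 + 14 = 25
6 - 3 - 4 - 7: 11 + 8 + 15 = 34
6 - 1 - 3 - 7: 5 + 6 + 14 = 25
6 - 1 - 3 - 4 - 7: 5 + 6 + 8 + 15 = 34
Best route has total 25.

25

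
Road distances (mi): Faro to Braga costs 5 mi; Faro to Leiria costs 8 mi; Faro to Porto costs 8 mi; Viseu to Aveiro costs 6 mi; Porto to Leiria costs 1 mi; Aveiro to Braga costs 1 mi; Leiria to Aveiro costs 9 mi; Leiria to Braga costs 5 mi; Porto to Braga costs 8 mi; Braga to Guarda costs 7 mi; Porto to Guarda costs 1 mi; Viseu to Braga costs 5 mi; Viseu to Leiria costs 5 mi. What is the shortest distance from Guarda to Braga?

Checking several routes:
Guarda → Porto → Leiria → Braga: 1 + 1 + 5 = 7
Guarda → Braga: 7
Guarda → Porto → Leiria → Viseu → Braga: 1 + 1 + 5 + 5 = 12
Guarda → Porto → Leiria → Aveiro → Braga: 1 + 1 + 9 + 1 = 12
Guarda → Porto → Braga: 1 + 8 = 9
Guarda → Porto → Faro → Braga: 1 + 8 + 5 = 14
The minimum is 7 mi.

7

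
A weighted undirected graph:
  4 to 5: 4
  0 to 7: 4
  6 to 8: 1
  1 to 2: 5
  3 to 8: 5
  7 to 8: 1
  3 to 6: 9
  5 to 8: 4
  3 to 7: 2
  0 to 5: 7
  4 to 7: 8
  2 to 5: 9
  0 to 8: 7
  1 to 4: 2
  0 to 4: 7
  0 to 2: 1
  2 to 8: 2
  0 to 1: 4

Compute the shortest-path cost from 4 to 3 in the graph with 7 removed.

13

Checking several routes:
4-0-2-8-3: 7 + 1 + 2 + 5 = 15
4-1-0-8-3: 2 + 4 + 7 + 5 = 18
4-1-2-8-3: 2 + 5 + 2 + 5 = 14
4-5-8-3: 4 + 4 + 5 = 13
4-1-0-2-8-3: 2 + 4 + 1 + 2 + 5 = 14
Shortest: 13.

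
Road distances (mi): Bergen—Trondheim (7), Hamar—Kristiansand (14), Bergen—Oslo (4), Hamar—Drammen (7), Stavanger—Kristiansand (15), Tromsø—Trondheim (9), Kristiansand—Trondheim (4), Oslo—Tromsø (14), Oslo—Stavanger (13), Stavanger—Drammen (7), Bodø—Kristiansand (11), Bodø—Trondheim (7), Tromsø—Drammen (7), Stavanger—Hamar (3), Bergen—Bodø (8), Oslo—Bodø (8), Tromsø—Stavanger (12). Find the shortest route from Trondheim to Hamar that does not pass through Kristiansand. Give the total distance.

Some routes from Trondheim to Hamar avoiding Kristiansand:
Trondheim-Bergen-Oslo-Stavanger-Hamar: 7 + 4 + 13 + 3 = 27
Trondheim-Tromsø-Stavanger-Hamar: 9 + 12 + 3 = 24
Trondheim-Tromsø-Drammen-Hamar: 9 + 7 + 7 = 23
Trondheim-Bodø-Oslo-Stavanger-Hamar: 7 + 8 + 13 + 3 = 31
Trondheim-Tromsø-Drammen-Stavanger-Hamar: 9 + 7 + 7 + 3 = 26
Best route has total 23 mi.

23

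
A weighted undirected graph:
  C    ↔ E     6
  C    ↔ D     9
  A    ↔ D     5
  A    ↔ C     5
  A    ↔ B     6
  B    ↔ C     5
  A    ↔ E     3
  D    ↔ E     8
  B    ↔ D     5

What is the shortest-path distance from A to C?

5

A few of the A→C routes:
A → D → E → C: 5 + 8 + 6 = 19
A → E → C: 3 + 6 = 9
A → D → C: 5 + 9 = 14
A → C: 5
A → D → B → C: 5 + 5 + 5 = 15
A → B → C: 6 + 5 = 11
The minimum is 5.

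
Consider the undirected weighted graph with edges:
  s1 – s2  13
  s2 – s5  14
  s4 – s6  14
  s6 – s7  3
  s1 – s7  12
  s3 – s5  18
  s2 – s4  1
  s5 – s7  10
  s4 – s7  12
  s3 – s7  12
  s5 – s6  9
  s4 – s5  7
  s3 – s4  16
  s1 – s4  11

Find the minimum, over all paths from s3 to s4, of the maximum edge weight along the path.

12

Checking several routes:
s3-s7-s4: max(12, 12) = 12
s3-s7-s5-s4: max(12, 10, 7) = 12
s3-s7-s6-s5-s4: max(12, 3, 9, 7) = 12
s3-s7-s1-s4: max(12, 12, 11) = 12
Smallest bottleneck: 12.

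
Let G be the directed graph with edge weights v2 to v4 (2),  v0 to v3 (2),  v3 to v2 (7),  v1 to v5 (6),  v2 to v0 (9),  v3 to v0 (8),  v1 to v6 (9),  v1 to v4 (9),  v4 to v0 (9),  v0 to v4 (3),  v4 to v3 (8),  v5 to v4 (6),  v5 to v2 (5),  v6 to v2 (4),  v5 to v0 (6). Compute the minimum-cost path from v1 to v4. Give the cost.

Comparing a few candidate routes:
v1-v5-v0-v4: 6 + 6 + 3 = 15
v1-v5-v2-v4: 6 + 5 + 2 = 13
v1-v6-v2-v4: 9 + 4 + 2 = 15
v1-v4: 9
v1-v5-v0-v3-v2-v4: 6 + 6 + 2 + 7 + 2 = 23
v1-v5-v4: 6 + 6 = 12
The minimum is 9.

9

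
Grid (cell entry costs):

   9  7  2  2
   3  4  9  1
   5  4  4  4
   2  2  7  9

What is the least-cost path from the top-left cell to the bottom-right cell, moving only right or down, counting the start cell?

Best path: (0,0) -> (0,1) -> (0,2) -> (0,3) -> (1,3) -> (2,3) -> (3,3)
Cost: 9 + 7 + 2 + 2 + 1 + 4 + 9 = 34

34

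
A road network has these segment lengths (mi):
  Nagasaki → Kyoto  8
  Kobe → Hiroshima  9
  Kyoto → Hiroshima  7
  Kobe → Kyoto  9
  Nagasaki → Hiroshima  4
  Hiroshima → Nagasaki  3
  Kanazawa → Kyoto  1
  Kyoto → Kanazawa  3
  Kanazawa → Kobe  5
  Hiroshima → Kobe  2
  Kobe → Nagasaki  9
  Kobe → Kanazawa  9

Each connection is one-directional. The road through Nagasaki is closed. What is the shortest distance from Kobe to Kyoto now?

9

Routes from Kobe to Kyoto avoiding Nagasaki:
Kobe - Kanazawa - Kyoto: 9 + 1 = 10
Kobe - Kyoto: 9
The minimum is 9 mi.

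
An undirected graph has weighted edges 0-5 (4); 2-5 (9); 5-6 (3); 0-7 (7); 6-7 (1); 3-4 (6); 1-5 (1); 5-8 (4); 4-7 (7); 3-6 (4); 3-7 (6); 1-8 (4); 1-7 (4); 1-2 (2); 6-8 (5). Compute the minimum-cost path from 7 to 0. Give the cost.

A few of the 7→0 routes:
7 - 6 - 5 - 0: 1 + 3 + 4 = 8
7 - 6 - 8 - 1 - 5 - 0: 1 + 5 + 4 + 1 + 4 = 15
7 - 0: 7
7 - 6 - 8 - 5 - 0: 1 + 5 + 4 + 4 = 14
7 - 1 - 5 - 0: 4 + 1 + 4 = 9
The minimum is 7.

7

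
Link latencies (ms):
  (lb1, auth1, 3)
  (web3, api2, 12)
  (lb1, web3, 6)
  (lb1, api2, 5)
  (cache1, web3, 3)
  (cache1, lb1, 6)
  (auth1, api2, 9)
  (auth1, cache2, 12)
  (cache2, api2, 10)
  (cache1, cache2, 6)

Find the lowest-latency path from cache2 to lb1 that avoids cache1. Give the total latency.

15

Candidate routes:
cache2 - auth1 - lb1: 12 + 3 = 15
cache2 - auth1 - api2 - lb1: 12 + 9 + 5 = 26
cache2 - api2 - web3 - lb1: 10 + 12 + 6 = 28
cache2 - api2 - lb1: 10 + 5 = 15
cache2 - auth1 - api2 - web3 - lb1: 12 + 9 + 12 + 6 = 39
cache2 - api2 - auth1 - lb1: 10 + 9 + 3 = 22
Best route has total 15 ms.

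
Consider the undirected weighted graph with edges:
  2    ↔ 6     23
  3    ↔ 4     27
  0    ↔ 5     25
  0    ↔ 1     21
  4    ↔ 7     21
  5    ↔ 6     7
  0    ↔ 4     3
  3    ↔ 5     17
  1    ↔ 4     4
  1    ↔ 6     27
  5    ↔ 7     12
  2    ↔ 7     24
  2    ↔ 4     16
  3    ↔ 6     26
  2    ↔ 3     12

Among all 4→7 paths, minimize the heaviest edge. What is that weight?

Some routes from 4 to 7:
4 -> 7: max(21) = 21
4 -> 2 -> 6 -> 5 -> 7: max(16, 23, 7, 12) = 23
4 -> 2 -> 3 -> 5 -> 7: max(16, 12, 17, 12) = 17
4 -> 2 -> 7: max(16, 24) = 24
Best route has worst link 17.

17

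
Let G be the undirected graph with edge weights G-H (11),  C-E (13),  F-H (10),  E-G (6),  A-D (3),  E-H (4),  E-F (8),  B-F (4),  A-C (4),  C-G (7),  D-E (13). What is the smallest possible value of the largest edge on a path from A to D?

Routes from A to D:
A - D: max(3) = 3
A - C - G - H - E - D: max(4, 7, 11, 4, 13) = 13
A - C - G - H - F - E - D: max(4, 7, 11, 10, 8, 13) = 13
A - C - G - E - D: max(4, 7, 6, 13) = 13
A - C - E - D: max(4, 13, 13) = 13
Best route has worst link 3.

3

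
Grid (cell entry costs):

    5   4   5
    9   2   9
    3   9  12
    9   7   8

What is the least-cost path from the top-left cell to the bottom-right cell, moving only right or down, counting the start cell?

35

Take (0,0) -> (0,1) -> (1,1) -> (2,1) -> (3,1) -> (3,2) for a total of 5 + 4 + 2 + 9 + 7 + 8 = 35.
For comparison, the top-then-right route costs 43.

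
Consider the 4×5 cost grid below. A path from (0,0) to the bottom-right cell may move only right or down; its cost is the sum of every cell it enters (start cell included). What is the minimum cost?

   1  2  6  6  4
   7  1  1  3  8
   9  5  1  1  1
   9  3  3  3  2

10

Cheapest: [0,0] [0,1] [1,1] [1,2] [2,2] [2,3] [2,4] [3,4]
  1 + 2 + 1 + 1 + 1 + 1 + 1 + 2 = 10
(Top row then right column would cost 30.)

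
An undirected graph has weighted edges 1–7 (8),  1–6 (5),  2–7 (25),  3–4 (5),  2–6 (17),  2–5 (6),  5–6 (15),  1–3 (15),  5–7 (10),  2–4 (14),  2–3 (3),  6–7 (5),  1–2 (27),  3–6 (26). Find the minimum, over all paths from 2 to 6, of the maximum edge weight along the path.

A few of the 2→6 routes:
2→5→6: max(6, 15) = 15
2→5→7→6: max(6, 10, 5) = 10
2→5→7→1→6: max(6, 10, 8, 5) = 10
Smallest bottleneck: 10.

10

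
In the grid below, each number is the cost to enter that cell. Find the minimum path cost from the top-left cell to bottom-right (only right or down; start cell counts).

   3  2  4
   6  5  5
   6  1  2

Take (0,0) → (0,1) → (1,1) → (2,1) → (2,2) for a total of 3 + 2 + 5 + 1 + 2 = 13.
(Top row then right column would cost 16.)

13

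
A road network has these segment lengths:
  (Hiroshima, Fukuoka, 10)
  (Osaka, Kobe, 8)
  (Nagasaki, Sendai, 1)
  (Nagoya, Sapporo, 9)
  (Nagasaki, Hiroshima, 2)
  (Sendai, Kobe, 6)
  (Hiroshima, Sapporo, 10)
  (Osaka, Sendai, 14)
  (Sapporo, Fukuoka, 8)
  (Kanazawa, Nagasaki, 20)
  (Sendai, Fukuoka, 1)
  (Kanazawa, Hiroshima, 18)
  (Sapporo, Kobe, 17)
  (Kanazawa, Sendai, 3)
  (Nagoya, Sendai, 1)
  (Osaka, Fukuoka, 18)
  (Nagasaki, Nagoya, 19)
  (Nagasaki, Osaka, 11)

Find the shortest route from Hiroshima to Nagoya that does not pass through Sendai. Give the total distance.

Some routes from Hiroshima to Nagoya avoiding Sendai:
Hiroshima→Nagasaki→Osaka→Kobe→Sapporo→Nagoya: 2 + 11 + 8 + 17 + 9 = 47
Hiroshima→Sapporo→Nagoya: 10 + 9 = 19
Hiroshima→Nagasaki→Osaka→Fukuoka→Sapporo→Nagoya: 2 + 11 + 18 + 8 + 9 = 48
Hiroshima→Fukuoka→Sapporo→Nagoya: 10 + 8 + 9 = 27
Hiroshima→Nagasaki→Nagoya: 2 + 19 = 21
The minimum is 19.

19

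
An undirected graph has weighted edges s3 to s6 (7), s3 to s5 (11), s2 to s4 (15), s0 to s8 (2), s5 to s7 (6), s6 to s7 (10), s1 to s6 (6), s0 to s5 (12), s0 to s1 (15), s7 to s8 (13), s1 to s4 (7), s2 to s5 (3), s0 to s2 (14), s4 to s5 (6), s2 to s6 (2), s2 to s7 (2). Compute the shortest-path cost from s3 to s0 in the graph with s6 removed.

Some routes from s3 to s0 avoiding s6:
s3 -> s5 -> s2 -> s0: 11 + 3 + 14 = 28
s3 -> s5 -> s0: 11 + 12 = 23
s3 -> s5 -> s7 -> s8 -> s0: 11 + 6 + 13 + 2 = 32
s3 -> s5 -> s7 -> s2 -> s0: 11 + 6 + 2 + 14 = 33
s3 -> s5 -> s2 -> s7 -> s8 -> s0: 11 + 3 + 2 + 13 + 2 = 31
Best route has total 23.

23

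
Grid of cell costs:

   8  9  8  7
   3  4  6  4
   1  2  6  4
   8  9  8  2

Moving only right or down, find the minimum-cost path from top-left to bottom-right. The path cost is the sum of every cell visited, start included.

26

Take r0c0 → r1c0 → r2c0 → r2c1 → r2c2 → r2c3 → r3c3 for a total of 8 + 3 + 1 + 2 + 6 + 4 + 2 = 26.
(Top row then right column would cost 42.)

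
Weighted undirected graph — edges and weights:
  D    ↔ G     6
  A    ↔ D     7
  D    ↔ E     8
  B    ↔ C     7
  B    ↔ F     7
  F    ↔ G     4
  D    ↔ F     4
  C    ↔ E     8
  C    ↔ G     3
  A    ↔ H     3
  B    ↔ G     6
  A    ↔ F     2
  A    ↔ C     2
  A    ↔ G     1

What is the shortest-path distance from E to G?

11

A few of the E→G routes:
E→C→G: 8 + 3 = 11
E→D→G: 8 + 6 = 14
E→C→A→G: 8 + 2 + 1 = 11
Best route has total 11.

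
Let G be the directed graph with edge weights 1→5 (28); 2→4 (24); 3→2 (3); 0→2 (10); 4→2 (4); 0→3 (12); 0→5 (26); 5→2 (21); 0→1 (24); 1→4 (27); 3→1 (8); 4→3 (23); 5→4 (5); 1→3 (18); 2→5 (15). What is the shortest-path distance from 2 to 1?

Routes from 2 to 1:
2 -> 5 -> 4 -> 3 -> 1: 15 + 5 + 23 + 8 = 51
2 -> 4 -> 3 -> 1: 24 + 23 + 8 = 55
The minimum is 51.

51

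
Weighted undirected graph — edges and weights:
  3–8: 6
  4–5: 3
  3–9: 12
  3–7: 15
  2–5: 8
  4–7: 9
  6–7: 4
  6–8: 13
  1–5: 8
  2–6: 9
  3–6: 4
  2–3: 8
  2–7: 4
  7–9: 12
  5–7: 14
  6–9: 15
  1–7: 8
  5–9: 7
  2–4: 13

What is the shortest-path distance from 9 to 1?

Checking several routes:
9→6→7→1: 15 + 4 + 8 = 27
9→5→1: 7 + 8 = 15
9→7→1: 12 + 8 = 20
The minimum is 15.

15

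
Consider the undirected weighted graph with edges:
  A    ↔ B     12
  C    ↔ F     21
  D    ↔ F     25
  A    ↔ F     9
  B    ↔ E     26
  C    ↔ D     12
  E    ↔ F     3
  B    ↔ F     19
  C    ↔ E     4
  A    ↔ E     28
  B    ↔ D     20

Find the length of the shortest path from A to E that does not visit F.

Routes from A to E avoiding F:
A-E: 28
A-B-E: 12 + 26 = 38
A-B-D-C-E: 12 + 20 + 12 + 4 = 48
Shortest: 28.

28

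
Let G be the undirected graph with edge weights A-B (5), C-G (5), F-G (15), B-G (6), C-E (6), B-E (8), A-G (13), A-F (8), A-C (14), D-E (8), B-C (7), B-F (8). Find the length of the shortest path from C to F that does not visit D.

Some routes from C to F avoiding D:
C - G - B - F: 5 + 6 + 8 = 19
C - B - A - F: 7 + 5 + 8 = 20
C - B - F: 7 + 8 = 15
C - G - F: 5 + 15 = 20
The minimum is 15.

15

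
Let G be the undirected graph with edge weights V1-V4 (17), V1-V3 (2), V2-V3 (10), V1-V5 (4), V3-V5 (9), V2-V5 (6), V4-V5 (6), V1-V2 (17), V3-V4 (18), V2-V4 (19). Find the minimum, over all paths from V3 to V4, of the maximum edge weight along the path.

A few of the V3→V4 routes:
V3-V1-V5-V4: max(2, 4, 6) = 6
V3-V5-V4: max(9, 6) = 9
V3-V2-V5-V1-V4: max(10, 6, 4, 17) = 17
V3-V2-V5-V4: max(10, 6, 6) = 10
V3-V2-V1-V5-V4: max(10, 17, 4, 6) = 17
V3-V2-V1-V4: max(10, 17, 17) = 17
The minimum achievable maximum is 6.

6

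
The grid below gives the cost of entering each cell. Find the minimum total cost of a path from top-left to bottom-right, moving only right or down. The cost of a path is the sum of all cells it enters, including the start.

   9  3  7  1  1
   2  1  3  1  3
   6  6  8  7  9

28

One optimal route is [0,0]→[1,0]→[1,1]→[1,2]→[1,3]→[1,4]→[2,4].
Its cost is 9 + 2 + 1 + 3 + 1 + 3 + 9 = 28.
For comparison, the top-then-right route costs 33.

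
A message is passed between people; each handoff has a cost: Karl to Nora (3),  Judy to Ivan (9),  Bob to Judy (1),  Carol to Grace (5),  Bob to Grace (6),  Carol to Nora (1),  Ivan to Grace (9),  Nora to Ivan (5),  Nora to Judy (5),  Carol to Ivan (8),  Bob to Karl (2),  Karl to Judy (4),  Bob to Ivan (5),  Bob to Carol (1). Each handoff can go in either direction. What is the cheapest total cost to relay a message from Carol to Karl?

Some routes from Carol to Karl:
Carol -> Bob -> Judy -> Karl: 1 + 1 + 4 = 6
Carol -> Nora -> Karl: 1 + 3 = 4
Carol -> Bob -> Karl: 1 + 2 = 3
Shortest: 3.

3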